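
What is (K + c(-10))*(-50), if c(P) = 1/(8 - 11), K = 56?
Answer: -8350/3 ≈ -2783.3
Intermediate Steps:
c(P) = -1/3 (c(P) = 1/(-3) = -1/3)
(K + c(-10))*(-50) = (56 - 1/3)*(-50) = (167/3)*(-50) = -8350/3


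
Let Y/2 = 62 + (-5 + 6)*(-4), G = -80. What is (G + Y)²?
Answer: 1296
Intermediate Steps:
Y = 116 (Y = 2*(62 + (-5 + 6)*(-4)) = 2*(62 + 1*(-4)) = 2*(62 - 4) = 2*58 = 116)
(G + Y)² = (-80 + 116)² = 36² = 1296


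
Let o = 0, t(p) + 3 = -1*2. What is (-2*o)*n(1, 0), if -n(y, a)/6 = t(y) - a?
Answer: 0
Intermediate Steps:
t(p) = -5 (t(p) = -3 - 1*2 = -3 - 2 = -5)
n(y, a) = 30 + 6*a (n(y, a) = -6*(-5 - a) = 30 + 6*a)
(-2*o)*n(1, 0) = (-2*0)*(30 + 6*0) = 0*(30 + 0) = 0*30 = 0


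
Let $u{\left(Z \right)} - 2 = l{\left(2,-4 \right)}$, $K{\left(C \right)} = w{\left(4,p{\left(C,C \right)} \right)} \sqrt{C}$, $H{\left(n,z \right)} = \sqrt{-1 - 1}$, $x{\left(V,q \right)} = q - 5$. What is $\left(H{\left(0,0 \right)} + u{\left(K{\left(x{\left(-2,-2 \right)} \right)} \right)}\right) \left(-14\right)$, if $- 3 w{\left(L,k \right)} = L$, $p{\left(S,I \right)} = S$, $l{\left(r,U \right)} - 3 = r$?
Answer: $-98 - 14 i \sqrt{2} \approx -98.0 - 19.799 i$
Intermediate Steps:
$l{\left(r,U \right)} = 3 + r$
$x{\left(V,q \right)} = -5 + q$
$H{\left(n,z \right)} = i \sqrt{2}$ ($H{\left(n,z \right)} = \sqrt{-2} = i \sqrt{2}$)
$w{\left(L,k \right)} = - \frac{L}{3}$
$K{\left(C \right)} = - \frac{4 \sqrt{C}}{3}$ ($K{\left(C \right)} = \left(- \frac{1}{3}\right) 4 \sqrt{C} = - \frac{4 \sqrt{C}}{3}$)
$u{\left(Z \right)} = 7$ ($u{\left(Z \right)} = 2 + \left(3 + 2\right) = 2 + 5 = 7$)
$\left(H{\left(0,0 \right)} + u{\left(K{\left(x{\left(-2,-2 \right)} \right)} \right)}\right) \left(-14\right) = \left(i \sqrt{2} + 7\right) \left(-14\right) = \left(7 + i \sqrt{2}\right) \left(-14\right) = -98 - 14 i \sqrt{2}$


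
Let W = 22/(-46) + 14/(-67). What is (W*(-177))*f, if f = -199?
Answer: -37301157/1541 ≈ -24206.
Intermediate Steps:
W = -1059/1541 (W = 22*(-1/46) + 14*(-1/67) = -11/23 - 14/67 = -1059/1541 ≈ -0.68722)
(W*(-177))*f = -1059/1541*(-177)*(-199) = (187443/1541)*(-199) = -37301157/1541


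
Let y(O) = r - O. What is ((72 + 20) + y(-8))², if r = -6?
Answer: 8836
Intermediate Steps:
y(O) = -6 - O
((72 + 20) + y(-8))² = ((72 + 20) + (-6 - 1*(-8)))² = (92 + (-6 + 8))² = (92 + 2)² = 94² = 8836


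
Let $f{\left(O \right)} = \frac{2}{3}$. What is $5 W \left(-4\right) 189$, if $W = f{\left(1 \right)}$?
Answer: $-2520$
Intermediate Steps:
$f{\left(O \right)} = \frac{2}{3}$ ($f{\left(O \right)} = 2 \cdot \frac{1}{3} = \frac{2}{3}$)
$W = \frac{2}{3} \approx 0.66667$
$5 W \left(-4\right) 189 = 5 \cdot \frac{2}{3} \left(-4\right) 189 = \frac{10}{3} \left(-4\right) 189 = \left(- \frac{40}{3}\right) 189 = -2520$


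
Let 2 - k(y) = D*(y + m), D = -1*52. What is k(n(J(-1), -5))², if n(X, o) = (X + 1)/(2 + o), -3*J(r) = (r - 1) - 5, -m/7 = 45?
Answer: 21880918084/81 ≈ 2.7013e+8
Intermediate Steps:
m = -315 (m = -7*45 = -315)
J(r) = 2 - r/3 (J(r) = -((r - 1) - 5)/3 = -((-1 + r) - 5)/3 = -(-6 + r)/3 = 2 - r/3)
n(X, o) = (1 + X)/(2 + o)
D = -52
k(y) = -16378 + 52*y (k(y) = 2 - (-52)*(y - 315) = 2 - (-52)*(-315 + y) = 2 - (16380 - 52*y) = 2 + (-16380 + 52*y) = -16378 + 52*y)
k(n(J(-1), -5))² = (-16378 + 52*((1 + (2 - ⅓*(-1)))/(2 - 5)))² = (-16378 + 52*((1 + (2 + ⅓))/(-3)))² = (-16378 + 52*(-(1 + 7/3)/3))² = (-16378 + 52*(-⅓*10/3))² = (-16378 + 52*(-10/9))² = (-16378 - 520/9)² = (-147922/9)² = 21880918084/81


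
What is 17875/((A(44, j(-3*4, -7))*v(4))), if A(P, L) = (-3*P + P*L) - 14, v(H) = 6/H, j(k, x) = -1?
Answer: -3575/57 ≈ -62.719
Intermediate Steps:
A(P, L) = -14 - 3*P + L*P (A(P, L) = (-3*P + L*P) - 14 = -14 - 3*P + L*P)
17875/((A(44, j(-3*4, -7))*v(4))) = 17875/(((-14 - 3*44 - 1*44)*(6/4))) = 17875/(((-14 - 132 - 44)*(6*(¼)))) = 17875/((-190*3/2)) = 17875/(-285) = 17875*(-1/285) = -3575/57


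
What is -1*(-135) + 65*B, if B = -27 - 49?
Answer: -4805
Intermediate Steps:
B = -76
-1*(-135) + 65*B = -1*(-135) + 65*(-76) = 135 - 4940 = -4805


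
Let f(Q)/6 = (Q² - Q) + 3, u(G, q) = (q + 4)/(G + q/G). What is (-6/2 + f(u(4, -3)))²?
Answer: 5377761/28561 ≈ 188.29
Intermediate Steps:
u(G, q) = (4 + q)/(G + q/G)
f(Q) = 18 - 6*Q + 6*Q² (f(Q) = 6*((Q² - Q) + 3) = 6*(3 + Q² - Q) = 18 - 6*Q + 6*Q²)
(-6/2 + f(u(4, -3)))² = (-6/2 + (18 - 24*(4 - 3)/(-3 + 4²) + 6*(4*(4 - 3)/(-3 + 4²))²))² = (-6*½ + (18 - 24/(-3 + 16) + 6*(4*1/(-3 + 16))²))² = (-3 + (18 - 24/13 + 6*(4*1/13)²))² = (-3 + (18 - 24/13 + 6*(4*(1/13)*1)²))² = (-3 + (18 - 6*4/13 + 6*(4/13)²))² = (-3 + (18 - 24/13 + 6*(16/169)))² = (-3 + (18 - 24/13 + 96/169))² = (-3 + 2826/169)² = (2319/169)² = 5377761/28561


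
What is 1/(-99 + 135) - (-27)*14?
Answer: 13609/36 ≈ 378.03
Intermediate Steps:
1/(-99 + 135) - (-27)*14 = 1/36 - 1*(-378) = 1/36 + 378 = 13609/36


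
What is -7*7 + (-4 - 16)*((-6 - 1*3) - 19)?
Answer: 511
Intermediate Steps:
-7*7 + (-4 - 16)*((-6 - 1*3) - 19) = -49 - 20*((-6 - 3) - 19) = -49 - 20*(-9 - 19) = -49 - 20*(-28) = -49 + 560 = 511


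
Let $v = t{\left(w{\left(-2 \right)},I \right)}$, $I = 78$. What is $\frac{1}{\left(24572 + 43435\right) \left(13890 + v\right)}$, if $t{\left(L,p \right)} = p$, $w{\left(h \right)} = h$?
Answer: $\frac{1}{949921776} \approx 1.0527 \cdot 10^{-9}$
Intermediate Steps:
$v = 78$
$\frac{1}{\left(24572 + 43435\right) \left(13890 + v\right)} = \frac{1}{\left(24572 + 43435\right) \left(13890 + 78\right)} = \frac{1}{68007 \cdot 13968} = \frac{1}{949921776}$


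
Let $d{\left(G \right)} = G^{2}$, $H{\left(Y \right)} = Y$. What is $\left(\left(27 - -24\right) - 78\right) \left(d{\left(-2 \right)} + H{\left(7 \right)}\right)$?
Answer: $-297$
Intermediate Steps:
$\left(\left(27 - -24\right) - 78\right) \left(d{\left(-2 \right)} + H{\left(7 \right)}\right) = \left(\left(27 - -24\right) - 78\right) \left(\left(-2\right)^{2} + 7\right) = \left(\left(27 + 24\right) - 78\right) \left(4 + 7\right) = \left(51 - 78\right) 11 = \left(-27\right) 11 = -297$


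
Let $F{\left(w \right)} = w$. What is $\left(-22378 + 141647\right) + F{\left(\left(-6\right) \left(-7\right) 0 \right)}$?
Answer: $119269$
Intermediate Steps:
$\left(-22378 + 141647\right) + F{\left(\left(-6\right) \left(-7\right) 0 \right)} = \left(-22378 + 141647\right) + \left(-6\right) \left(-7\right) 0 = 119269 + 42 \cdot 0 = 119269 + 0 = 119269$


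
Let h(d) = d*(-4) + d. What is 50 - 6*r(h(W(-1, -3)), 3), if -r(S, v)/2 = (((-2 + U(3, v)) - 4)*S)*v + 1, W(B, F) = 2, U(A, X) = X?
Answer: 710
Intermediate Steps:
h(d) = -3*d (h(d) = -4*d + d = -3*d)
r(S, v) = -2 - 2*S*v*(-6 + v) (r(S, v) = -2*((((-2 + v) - 4)*S)*v + 1) = -2*(((-6 + v)*S)*v + 1) = -2*((S*(-6 + v))*v + 1) = -2*(S*v*(-6 + v) + 1) = -2*(1 + S*v*(-6 + v)) = -2 - 2*S*v*(-6 + v))
50 - 6*r(h(W(-1, -3)), 3) = 50 - 6*(-2 - 2*(-3*2)*3² + 12*(-3*2)*3) = 50 - 6*(-2 - 2*(-6)*9 + 12*(-6)*3) = 50 - 6*(-2 + 108 - 216) = 50 - 6*(-110) = 50 + 660 = 710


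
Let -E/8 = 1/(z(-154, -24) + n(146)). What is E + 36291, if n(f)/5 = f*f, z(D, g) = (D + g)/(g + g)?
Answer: 92832704427/2558009 ≈ 36291.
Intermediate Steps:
z(D, g) = (D + g)/(2*g) (z(D, g) = (D + g)/((2*g)) = (D + g)*(1/(2*g)) = (D + g)/(2*g))
n(f) = 5*f² (n(f) = 5*(f*f) = 5*f²)
E = -192/2558009 (E = -8/((½)*(-154 - 24)/(-24) + 5*146²) = -8/((½)*(-1/24)*(-178) + 5*21316) = -8/(89/24 + 106580) = -8/2558009/24 = -8*24/2558009 = -192/2558009 ≈ -7.5058e-5)
E + 36291 = -192/2558009 + 36291 = 92832704427/2558009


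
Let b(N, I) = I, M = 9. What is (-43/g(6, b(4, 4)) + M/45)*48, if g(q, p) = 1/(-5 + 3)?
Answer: 20688/5 ≈ 4137.6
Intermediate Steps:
g(q, p) = -½ (g(q, p) = 1/(-2) = -½)
(-43/g(6, b(4, 4)) + M/45)*48 = (-43/(-½) + 9/45)*48 = (-43*(-2) + 9*(1/45))*48 = (86 + ⅕)*48 = (431/5)*48 = 20688/5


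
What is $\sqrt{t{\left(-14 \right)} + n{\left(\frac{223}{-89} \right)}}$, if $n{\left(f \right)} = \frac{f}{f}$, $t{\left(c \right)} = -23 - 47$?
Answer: $i \sqrt{69} \approx 8.3066 i$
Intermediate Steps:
$t{\left(c \right)} = -70$
$n{\left(f \right)} = 1$
$\sqrt{t{\left(-14 \right)} + n{\left(\frac{223}{-89} \right)}} = \sqrt{-70 + 1} = \sqrt{-69} = i \sqrt{69}$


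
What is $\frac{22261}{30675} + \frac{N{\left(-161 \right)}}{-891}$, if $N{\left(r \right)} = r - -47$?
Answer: $\frac{2592389}{3036825} \approx 0.85365$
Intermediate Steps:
$N{\left(r \right)} = 47 + r$ ($N{\left(r \right)} = r + 47 = 47 + r$)
$\frac{22261}{30675} + \frac{N{\left(-161 \right)}}{-891} = \frac{22261}{30675} + \frac{47 - 161}{-891} = 22261 \cdot \frac{1}{30675} - - \frac{38}{297} = \frac{22261}{30675} + \frac{38}{297} = \frac{2592389}{3036825}$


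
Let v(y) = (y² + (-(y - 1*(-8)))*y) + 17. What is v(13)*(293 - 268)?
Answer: -2175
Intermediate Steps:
v(y) = 17 + y² + y*(-8 - y) (v(y) = (y² + (-(y + 8))*y) + 17 = (y² + (-(8 + y))*y) + 17 = (y² + (-8 - y)*y) + 17 = (y² + y*(-8 - y)) + 17 = 17 + y² + y*(-8 - y))
v(13)*(293 - 268) = (17 - 8*13)*(293 - 268) = (17 - 104)*25 = -87*25 = -2175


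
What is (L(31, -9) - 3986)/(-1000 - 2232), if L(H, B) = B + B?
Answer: 1001/808 ≈ 1.2389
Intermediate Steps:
L(H, B) = 2*B
(L(31, -9) - 3986)/(-1000 - 2232) = (2*(-9) - 3986)/(-1000 - 2232) = (-18 - 3986)/(-3232) = -4004*(-1/3232) = 1001/808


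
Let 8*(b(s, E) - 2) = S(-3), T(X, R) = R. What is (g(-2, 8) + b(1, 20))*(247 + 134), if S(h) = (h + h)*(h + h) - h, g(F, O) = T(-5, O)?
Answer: 45339/8 ≈ 5667.4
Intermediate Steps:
g(F, O) = O
S(h) = -h + 4*h**2 (S(h) = (2*h)*(2*h) - h = 4*h**2 - h = -h + 4*h**2)
b(s, E) = 55/8 (b(s, E) = 2 + (-3*(-1 + 4*(-3)))/8 = 2 + (-3*(-1 - 12))/8 = 2 + (-3*(-13))/8 = 2 + (1/8)*39 = 2 + 39/8 = 55/8)
(g(-2, 8) + b(1, 20))*(247 + 134) = (8 + 55/8)*(247 + 134) = (119/8)*381 = 45339/8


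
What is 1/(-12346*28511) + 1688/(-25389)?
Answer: -84881519131/1276692415362 ≈ -0.066486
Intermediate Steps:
1/(-12346*28511) + 1688/(-25389) = -1/12346*1/28511 + 1688*(-1/25389) = -1/351996806 - 1688/25389 = -84881519131/1276692415362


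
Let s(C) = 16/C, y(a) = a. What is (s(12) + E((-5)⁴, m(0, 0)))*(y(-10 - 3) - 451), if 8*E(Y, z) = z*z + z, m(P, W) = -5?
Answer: -5336/3 ≈ -1778.7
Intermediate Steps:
E(Y, z) = z/8 + z²/8 (E(Y, z) = (z*z + z)/8 = (z² + z)/8 = (z + z²)/8 = z/8 + z²/8)
(s(12) + E((-5)⁴, m(0, 0)))*(y(-10 - 3) - 451) = (16/12 + (⅛)*(-5)*(1 - 5))*((-10 - 3) - 451) = (16*(1/12) + (⅛)*(-5)*(-4))*(-13 - 451) = (4/3 + 5/2)*(-464) = (23/6)*(-464) = -5336/3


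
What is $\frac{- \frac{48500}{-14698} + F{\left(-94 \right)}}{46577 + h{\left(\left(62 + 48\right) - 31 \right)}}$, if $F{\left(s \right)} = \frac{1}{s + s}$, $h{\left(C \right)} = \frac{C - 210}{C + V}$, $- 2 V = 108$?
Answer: $\frac{12643475}{178733617992} \approx 7.0739 \cdot 10^{-5}$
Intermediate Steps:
$V = -54$ ($V = \left(- \frac{1}{2}\right) 108 = -54$)
$h{\left(C \right)} = \frac{-210 + C}{-54 + C}$ ($h{\left(C \right)} = \frac{C - 210}{C - 54} = \frac{-210 + C}{-54 + C}$)
$F{\left(s \right)} = \frac{1}{2 s}$
$\frac{- \frac{48500}{-14698} + F{\left(-94 \right)}}{46577 + h{\left(\left(62 + 48\right) - 31 \right)}} = \frac{- \frac{48500}{-14698} + \frac{1}{2 \left(-94\right)}}{46577 + \frac{-210 + \left(\left(62 + 48\right) - 31\right)}{-54 + \left(\left(62 + 48\right) - 31\right)}} = \frac{\left(-48500\right) \left(- \frac{1}{14698}\right) + \frac{1}{2} \left(- \frac{1}{94}\right)}{46577 + \frac{-210 + \left(110 - 31\right)}{-54 + \left(110 - 31\right)}} = \frac{\frac{24250}{7349} - \frac{1}{188}}{46577 + \frac{-210 + 79}{-54 + 79}} = \frac{4551651}{1381612 \left(46577 + \frac{1}{25} \left(-131\right)\right)} = \frac{4551651}{1381612 \left(46577 - \frac{131}{25}\right)} = \frac{4551651}{1381612 \cdot \frac{1164294}{25}} = \frac{4551651}{1381612} \cdot \frac{25}{1164294} = \frac{12643475}{178733617992}$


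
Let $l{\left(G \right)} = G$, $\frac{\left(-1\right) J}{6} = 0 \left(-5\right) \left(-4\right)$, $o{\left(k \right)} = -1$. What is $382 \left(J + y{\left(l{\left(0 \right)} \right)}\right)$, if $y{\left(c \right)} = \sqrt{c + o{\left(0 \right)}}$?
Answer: $382 i \approx 382.0 i$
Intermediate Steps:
$J = 0$ ($J = - 6 \cdot 0 \left(-5\right) \left(-4\right) = - 6 \cdot 0 \left(-4\right) = \left(-6\right) 0 = 0$)
$y{\left(c \right)} = \sqrt{-1 + c}$ ($y{\left(c \right)} = \sqrt{c - 1} = \sqrt{-1 + c}$)
$382 \left(J + y{\left(l{\left(0 \right)} \right)}\right) = 382 \left(0 + \sqrt{-1 + 0}\right) = 382 \left(0 + \sqrt{-1}\right) = 382 \left(0 + i\right) = 382 i$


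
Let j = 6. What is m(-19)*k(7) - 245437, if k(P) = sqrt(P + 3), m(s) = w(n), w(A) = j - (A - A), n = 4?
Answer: -245437 + 6*sqrt(10) ≈ -2.4542e+5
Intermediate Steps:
w(A) = 6 (w(A) = 6 - (A - A) = 6 - 1*0 = 6 + 0 = 6)
m(s) = 6
k(P) = sqrt(3 + P)
m(-19)*k(7) - 245437 = 6*sqrt(3 + 7) - 245437 = 6*sqrt(10) - 245437 = -245437 + 6*sqrt(10)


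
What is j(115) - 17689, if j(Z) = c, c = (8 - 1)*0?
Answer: -17689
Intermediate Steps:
c = 0 (c = 7*0 = 0)
j(Z) = 0
j(115) - 17689 = 0 - 17689 = -17689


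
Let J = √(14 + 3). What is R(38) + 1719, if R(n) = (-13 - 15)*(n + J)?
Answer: 655 - 28*√17 ≈ 539.55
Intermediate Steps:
J = √17 ≈ 4.1231
R(n) = -28*n - 28*√17 (R(n) = (-13 - 15)*(n + √17) = -28*(n + √17) = -28*n - 28*√17)
R(38) + 1719 = (-28*38 - 28*√17) + 1719 = (-1064 - 28*√17) + 1719 = 655 - 28*√17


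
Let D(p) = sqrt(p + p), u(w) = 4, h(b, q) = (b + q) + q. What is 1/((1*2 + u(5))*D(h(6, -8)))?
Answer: -I*sqrt(5)/60 ≈ -0.037268*I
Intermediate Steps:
h(b, q) = b + 2*q
D(p) = sqrt(2)*sqrt(p) (D(p) = sqrt(2*p) = sqrt(2)*sqrt(p))
1/((1*2 + u(5))*D(h(6, -8))) = 1/((1*2 + 4)*(sqrt(2)*sqrt(6 + 2*(-8)))) = 1/((2 + 4)*(sqrt(2)*sqrt(6 - 16))) = 1/(6*(sqrt(2)*sqrt(-10))) = 1/(6*(sqrt(2)*(I*sqrt(10)))) = 1/(6*(2*I*sqrt(5))) = 1/(12*I*sqrt(5)) = -I*sqrt(5)/60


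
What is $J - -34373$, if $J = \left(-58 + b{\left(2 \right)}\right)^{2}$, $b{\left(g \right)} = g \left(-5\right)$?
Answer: $38997$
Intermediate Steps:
$b{\left(g \right)} = - 5 g$
$J = 4624$ ($J = \left(-58 - 10\right)^{2} = \left(-68\right)^{2} = 4624$)
$J - -34373 = 4624 - -34373 = 4624 + 34373 = 38997$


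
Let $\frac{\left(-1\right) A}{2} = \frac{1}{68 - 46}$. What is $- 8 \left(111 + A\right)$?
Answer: $- \frac{9760}{11} \approx -887.27$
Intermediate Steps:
$A = - \frac{1}{11}$ ($A = - \frac{2}{68 - 46} = - \frac{2}{22} = \left(-2\right) \frac{1}{22} = - \frac{1}{11} \approx -0.090909$)
$- 8 \left(111 + A\right) = - 8 \left(111 - \frac{1}{11}\right) = \left(-8\right) \frac{1220}{11} = - \frac{9760}{11}$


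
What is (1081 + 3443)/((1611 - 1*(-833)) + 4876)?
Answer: 377/610 ≈ 0.61803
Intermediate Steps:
(1081 + 3443)/((1611 - 1*(-833)) + 4876) = 4524/((1611 + 833) + 4876) = 4524/(2444 + 4876) = 4524/7320 = 4524*(1/7320) = 377/610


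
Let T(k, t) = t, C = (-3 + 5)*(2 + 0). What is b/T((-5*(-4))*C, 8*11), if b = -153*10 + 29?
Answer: -1501/88 ≈ -17.057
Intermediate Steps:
C = 4 (C = 2*2 = 4)
b = -1501 (b = -1530 + 29 = -1501)
b/T((-5*(-4))*C, 8*11) = -1501/(8*11) = -1501/88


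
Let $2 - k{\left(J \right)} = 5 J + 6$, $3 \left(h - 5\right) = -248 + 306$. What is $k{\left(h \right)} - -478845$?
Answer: $\frac{1436158}{3} \approx 4.7872 \cdot 10^{5}$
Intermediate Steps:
$h = \frac{73}{3}$ ($h = 5 + \frac{-248 + 306}{3} = 5 + \frac{1}{3} \cdot 58 = 5 + \frac{58}{3} = \frac{73}{3} \approx 24.333$)
$k{\left(J \right)} = -4 - 5 J$ ($k{\left(J \right)} = 2 - \left(5 J + 6\right) = 2 - \left(6 + 5 J\right) = -4 - 5 J$)
$k{\left(h \right)} - -478845 = \left(-4 - \frac{365}{3}\right) - -478845 = \left(-4 - \frac{365}{3}\right) + 478845 = - \frac{377}{3} + 478845 = \frac{1436158}{3}$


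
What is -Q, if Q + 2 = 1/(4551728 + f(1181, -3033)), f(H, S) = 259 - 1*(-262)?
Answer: 9104497/4552249 ≈ 2.0000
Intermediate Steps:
f(H, S) = 521 (f(H, S) = 259 + 262 = 521)
Q = -9104497/4552249 (Q = -2 + 1/(4551728 + 521) = -2 + 1/4552249 = -9104497/4552249 ≈ -2.0000)
-Q = -1*(-9104497/4552249) = 9104497/4552249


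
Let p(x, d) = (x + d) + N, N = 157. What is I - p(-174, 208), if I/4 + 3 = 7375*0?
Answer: -203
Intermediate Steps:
I = -12 (I = -12 + 4*(7375*0) = -12 + 4*0 = -12 + 0 = -12)
p(x, d) = 157 + d + x (p(x, d) = (x + d) + 157 = (d + x) + 157 = 157 + d + x)
I - p(-174, 208) = -12 - (157 + 208 - 174) = -12 - 1*191 = -12 - 191 = -203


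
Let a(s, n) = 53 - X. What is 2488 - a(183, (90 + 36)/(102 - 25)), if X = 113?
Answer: 2548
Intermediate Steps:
a(s, n) = -60 (a(s, n) = 53 - 1*113 = 53 - 113 = -60)
2488 - a(183, (90 + 36)/(102 - 25)) = 2488 - 1*(-60) = 2488 + 60 = 2548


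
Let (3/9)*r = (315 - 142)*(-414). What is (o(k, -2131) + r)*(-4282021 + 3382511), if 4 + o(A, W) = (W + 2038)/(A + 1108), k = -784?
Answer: 10437010482205/54 ≈ 1.9328e+11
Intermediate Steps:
r = -214866 (r = 3*((315 - 142)*(-414)) = 3*(173*(-414)) = 3*(-71622) = -214866)
o(A, W) = -4 + (2038 + W)/(1108 + A) (o(A, W) = -4 + (W + 2038)/(A + 1108) = -4 + (2038 + W)/(1108 + A))
(o(k, -2131) + r)*(-4282021 + 3382511) = ((-2394 - 2131 - 4*(-784))/(1108 - 784) - 214866)*(-4282021 + 3382511) = ((-2394 - 2131 + 3136)/324 - 214866)*(-899510) = ((1/324)*(-1389) - 214866)*(-899510) = (-463/108 - 214866)*(-899510) = -23205991/108*(-899510) = 10437010482205/54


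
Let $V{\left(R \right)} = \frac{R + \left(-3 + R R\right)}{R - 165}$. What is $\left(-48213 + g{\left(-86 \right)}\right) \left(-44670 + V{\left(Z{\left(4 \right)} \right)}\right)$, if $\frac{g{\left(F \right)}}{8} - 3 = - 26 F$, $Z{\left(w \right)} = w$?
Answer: $\frac{217921367987}{161} \approx 1.3535 \cdot 10^{9}$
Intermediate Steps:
$g{\left(F \right)} = 24 - 208 F$ ($g{\left(F \right)} = 24 + 8 \left(- 26 F\right) = 24 - 208 F$)
$V{\left(R \right)} = \frac{-3 + R + R^{2}}{-165 + R}$ ($V{\left(R \right)} = \frac{R + \left(-3 + R^{2}\right)}{-165 + R} = \frac{-3 + R + R^{2}}{-165 + R}$)
$\left(-48213 + g{\left(-86 \right)}\right) \left(-44670 + V{\left(Z{\left(4 \right)} \right)}\right) = \left(-48213 + \left(24 - -17888\right)\right) \left(-44670 + \frac{-3 + 4 + 4^{2}}{-165 + 4}\right) = \left(-48213 + \left(24 + 17888\right)\right) \left(-44670 + \frac{-3 + 4 + 16}{-161}\right) = \left(-48213 + 17912\right) \left(-44670 - \frac{17}{161}\right) = - 30301 \left(-44670 - \frac{17}{161}\right) = \left(-30301\right) \left(- \frac{7191887}{161}\right) = \frac{217921367987}{161}$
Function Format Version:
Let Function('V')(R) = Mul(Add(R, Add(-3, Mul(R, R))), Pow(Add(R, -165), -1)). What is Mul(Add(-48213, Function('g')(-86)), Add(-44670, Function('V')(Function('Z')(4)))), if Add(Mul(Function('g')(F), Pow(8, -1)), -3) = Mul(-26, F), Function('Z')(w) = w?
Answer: Rational(217921367987, 161) ≈ 1.3535e+9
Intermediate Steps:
Function('g')(F) = Add(24, Mul(-208, F)) (Function('g')(F) = Add(24, Mul(8, Mul(-26, F))) = Add(24, Mul(-208, F)))
Function('V')(R) = Mul(Pow(Add(-165, R), -1), Add(-3, R, Pow(R, 2))) (Function('V')(R) = Mul(Add(R, Add(-3, Pow(R, 2))), Pow(Add(-165, R), -1)) = Mul(Add(-3, R, Pow(R, 2)), Pow(Add(-165, R), -1)) = Mul(Pow(Add(-165, R), -1), Add(-3, R, Pow(R, 2))))
Mul(Add(-48213, Function('g')(-86)), Add(-44670, Function('V')(Function('Z')(4)))) = Mul(Add(-48213, Add(24, Mul(-208, -86))), Add(-44670, Mul(Pow(Add(-165, 4), -1), Add(-3, 4, Pow(4, 2))))) = Mul(Add(-48213, Add(24, 17888)), Add(-44670, Mul(Pow(-161, -1), Add(-3, 4, 16)))) = Mul(Add(-48213, 17912), Add(-44670, Mul(Rational(-1, 161), 17))) = Mul(-30301, Add(-44670, Rational(-17, 161))) = Mul(-30301, Rational(-7191887, 161)) = Rational(217921367987, 161)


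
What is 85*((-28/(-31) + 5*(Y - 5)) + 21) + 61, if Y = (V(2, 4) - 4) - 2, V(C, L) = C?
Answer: -58969/31 ≈ -1902.2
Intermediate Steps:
Y = -4 (Y = (2 - 4) - 2 = -2 - 2 = -4)
85*((-28/(-31) + 5*(Y - 5)) + 21) + 61 = 85*((-28/(-31) + 5*(-4 - 5)) + 21) + 61 = 85*((-28*(-1/31) + 5*(-9)) + 21) + 61 = 85*((28/31 - 45) + 21) + 61 = 85*(-1367/31 + 21) + 61 = 85*(-716/31) + 61 = -60860/31 + 61 = -58969/31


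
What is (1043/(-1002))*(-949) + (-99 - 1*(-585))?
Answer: 1476779/1002 ≈ 1473.8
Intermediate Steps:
(1043/(-1002))*(-949) + (-99 - 1*(-585)) = (1043*(-1/1002))*(-949) + (-99 + 585) = -1043/1002*(-949) + 486 = 989807/1002 + 486 = 1476779/1002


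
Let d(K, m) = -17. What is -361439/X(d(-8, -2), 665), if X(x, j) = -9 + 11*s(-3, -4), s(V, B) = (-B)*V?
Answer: 361439/141 ≈ 2563.4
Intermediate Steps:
s(V, B) = -B*V
X(x, j) = -141 (X(x, j) = -9 + 11*(-1*(-4)*(-3)) = -9 + 11*(-12) = -9 - 132 = -141)
-361439/X(d(-8, -2), 665) = -361439/(-141) = -361439*(-1/141) = 361439/141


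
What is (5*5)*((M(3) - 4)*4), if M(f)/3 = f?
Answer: 500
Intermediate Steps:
M(f) = 3*f
(5*5)*((M(3) - 4)*4) = (5*5)*((3*3 - 4)*4) = 25*((9 - 4)*4) = 25*(5*4) = 25*20 = 500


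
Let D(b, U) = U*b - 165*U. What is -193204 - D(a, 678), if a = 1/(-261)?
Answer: -7075832/87 ≈ -81331.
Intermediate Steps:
a = -1/261 ≈ -0.0038314
D(b, U) = -165*U + U*b
-193204 - D(a, 678) = -193204 - 678*(-165 - 1/261) = -193204 - 678*(-43066)/261 = -193204 - 1*(-9732916/87) = -193204 + 9732916/87 = -7075832/87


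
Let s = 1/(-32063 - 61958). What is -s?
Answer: 1/94021 ≈ 1.0636e-5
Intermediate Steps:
s = -1/94021 (s = 1/(-94021) = -1/94021 ≈ -1.0636e-5)
-s = -1*(-1/94021) = 1/94021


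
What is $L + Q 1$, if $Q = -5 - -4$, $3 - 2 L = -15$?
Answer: $8$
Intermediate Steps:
$L = 9$ ($L = \frac{3}{2} - - \frac{15}{2} = \frac{3}{2} + \frac{15}{2} = 9$)
$Q = -1$ ($Q = -5 + 4 = -1$)
$L + Q 1 = 9 - 1 = 8$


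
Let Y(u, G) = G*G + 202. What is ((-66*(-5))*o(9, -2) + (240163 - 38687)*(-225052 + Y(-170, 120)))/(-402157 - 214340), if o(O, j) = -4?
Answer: 14133541840/205499 ≈ 68777.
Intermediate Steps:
Y(u, G) = 202 + G² (Y(u, G) = G² + 202 = 202 + G²)
((-66*(-5))*o(9, -2) + (240163 - 38687)*(-225052 + Y(-170, 120)))/(-402157 - 214340) = (-66*(-5)*(-4) + (240163 - 38687)*(-225052 + (202 + 120²)))/(-402157 - 214340) = (330*(-4) + 201476*(-225052 + (202 + 14400)))/(-616497) = (-1320 + 201476*(-225052 + 14602))*(-1/616497) = (-1320 + 201476*(-210450))*(-1/616497) = (-1320 - 42400624200)*(-1/616497) = -42400625520*(-1/616497) = 14133541840/205499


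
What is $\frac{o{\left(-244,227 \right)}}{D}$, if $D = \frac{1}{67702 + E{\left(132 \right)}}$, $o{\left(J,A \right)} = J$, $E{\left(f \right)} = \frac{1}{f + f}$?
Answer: $- \frac{1090273069}{66} \approx -1.6519 \cdot 10^{7}$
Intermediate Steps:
$E{\left(f \right)} = \frac{1}{2 f}$
$D = \frac{264}{17873329}$ ($D = \frac{1}{67702 + \frac{1}{2 \cdot 132}} = \frac{1}{67702 + \frac{1}{2} \cdot \frac{1}{132}} = \frac{1}{67702 + \frac{1}{264}} = \frac{1}{\frac{17873329}{264}} = \frac{264}{17873329} \approx 1.4771 \cdot 10^{-5}$)
$\frac{o{\left(-244,227 \right)}}{D} = - \frac{244}{\frac{264}{17873329}} = \left(-244\right) \frac{17873329}{264} = - \frac{1090273069}{66}$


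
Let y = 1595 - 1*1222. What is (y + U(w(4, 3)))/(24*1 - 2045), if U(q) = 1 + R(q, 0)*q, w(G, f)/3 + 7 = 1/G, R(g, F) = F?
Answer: -374/2021 ≈ -0.18506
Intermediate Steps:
y = 373 (y = 1595 - 1222 = 373)
w(G, f) = -21 + 3/G
U(q) = 1 (U(q) = 1 + 0*q = 1 + 0 = 1)
(y + U(w(4, 3)))/(24*1 - 2045) = (373 + 1)/(24*1 - 2045) = 374/(24 - 2045) = 374/(-2021) = 374*(-1/2021) = -374/2021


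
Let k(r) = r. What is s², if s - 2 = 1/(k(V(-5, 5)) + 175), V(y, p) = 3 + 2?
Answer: 130321/32400 ≈ 4.0223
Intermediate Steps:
V(y, p) = 5
s = 361/180 (s = 2 + 1/(5 + 175) = 2 + 1/180 = 361/180 ≈ 2.0056)
s² = (361/180)² = 130321/32400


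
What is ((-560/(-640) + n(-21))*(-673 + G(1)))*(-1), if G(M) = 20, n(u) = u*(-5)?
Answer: 553091/8 ≈ 69136.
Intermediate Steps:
n(u) = -5*u
((-560/(-640) + n(-21))*(-673 + G(1)))*(-1) = ((-560/(-640) - 5*(-21))*(-673 + 20))*(-1) = ((-560*(-1/640) + 105)*(-653))*(-1) = ((7/8 + 105)*(-653))*(-1) = ((847/8)*(-653))*(-1) = -553091/8*(-1) = 553091/8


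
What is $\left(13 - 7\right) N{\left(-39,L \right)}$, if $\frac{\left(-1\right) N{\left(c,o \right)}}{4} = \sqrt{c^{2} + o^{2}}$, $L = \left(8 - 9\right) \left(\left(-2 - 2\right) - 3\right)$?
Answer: $- 24 \sqrt{1570} \approx -950.96$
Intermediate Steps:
$L = 7$ ($L = \left(8 - 9\right) \left(-4 - 3\right) = \left(-1\right) \left(-7\right) = 7$)
$N{\left(c,o \right)} = - 4 \sqrt{c^{2} + o^{2}}$
$\left(13 - 7\right) N{\left(-39,L \right)} = \left(13 - 7\right) \left(- 4 \sqrt{\left(-39\right)^{2} + 7^{2}}\right) = \left(13 - 7\right) \left(- 4 \sqrt{1521 + 49}\right) = 6 \left(- 4 \sqrt{1570}\right) = - 24 \sqrt{1570}$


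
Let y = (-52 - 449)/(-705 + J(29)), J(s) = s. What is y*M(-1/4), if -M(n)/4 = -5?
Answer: 2505/169 ≈ 14.822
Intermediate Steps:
M(n) = 20 (M(n) = -4*(-5) = 20)
y = 501/676 (y = (-52 - 449)/(-705 + 29) = -501/(-676) = -501*(-1/676) = 501/676 ≈ 0.74112)
y*M(-1/4) = (501/676)*20 = 2505/169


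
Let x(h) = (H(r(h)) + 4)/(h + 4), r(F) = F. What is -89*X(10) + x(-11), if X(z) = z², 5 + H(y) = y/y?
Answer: -8900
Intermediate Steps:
H(y) = -4 (H(y) = -5 + y/y = -5 + 1 = -4)
x(h) = 0 (x(h) = (-4 + 4)/(h + 4) = 0/(4 + h) = 0)
-89*X(10) + x(-11) = -89*10² + 0 = -89*100 + 0 = -8900 + 0 = -8900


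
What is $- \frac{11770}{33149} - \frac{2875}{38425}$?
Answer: $- \frac{21902625}{50950013} \approx -0.42988$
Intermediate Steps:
$- \frac{11770}{33149} - \frac{2875}{38425} = \left(-11770\right) \frac{1}{33149} - \frac{115}{1537} = - \frac{11770}{33149} - \frac{115}{1537} = - \frac{21902625}{50950013}$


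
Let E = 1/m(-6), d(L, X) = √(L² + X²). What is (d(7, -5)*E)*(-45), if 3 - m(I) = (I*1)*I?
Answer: 15*√74/11 ≈ 11.730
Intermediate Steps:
m(I) = 3 - I² (m(I) = 3 - I*1*I = 3 - I*I = 3 - I²)
E = -1/33 (E = 1/(3 - 1*(-6)²) = 1/(3 - 1*36) = 1/(3 - 36) = 1/(-33) = -1/33 ≈ -0.030303)
(d(7, -5)*E)*(-45) = (√(7² + (-5)²)*(-1/33))*(-45) = (√(49 + 25)*(-1/33))*(-45) = (√74*(-1/33))*(-45) = -√74/33*(-45) = 15*√74/11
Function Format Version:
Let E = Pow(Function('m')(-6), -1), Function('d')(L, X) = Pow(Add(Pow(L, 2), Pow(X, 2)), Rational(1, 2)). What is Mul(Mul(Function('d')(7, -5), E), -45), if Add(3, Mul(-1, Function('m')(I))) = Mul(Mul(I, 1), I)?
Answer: Mul(Rational(15, 11), Pow(74, Rational(1, 2))) ≈ 11.730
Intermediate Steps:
Function('m')(I) = Add(3, Mul(-1, Pow(I, 2))) (Function('m')(I) = Add(3, Mul(-1, Mul(Mul(I, 1), I))) = Add(3, Mul(-1, Mul(I, I))) = Add(3, Mul(-1, Pow(I, 2))))
E = Rational(-1, 33) (E = Pow(Add(3, Mul(-1, Pow(-6, 2))), -1) = Pow(Add(3, Mul(-1, 36)), -1) = Pow(Add(3, -36), -1) = Pow(-33, -1) = Rational(-1, 33) ≈ -0.030303)
Mul(Mul(Function('d')(7, -5), E), -45) = Mul(Mul(Pow(Add(Pow(7, 2), Pow(-5, 2)), Rational(1, 2)), Rational(-1, 33)), -45) = Mul(Mul(Pow(Add(49, 25), Rational(1, 2)), Rational(-1, 33)), -45) = Mul(Mul(Pow(74, Rational(1, 2)), Rational(-1, 33)), -45) = Mul(Mul(Rational(-1, 33), Pow(74, Rational(1, 2))), -45) = Mul(Rational(15, 11), Pow(74, Rational(1, 2)))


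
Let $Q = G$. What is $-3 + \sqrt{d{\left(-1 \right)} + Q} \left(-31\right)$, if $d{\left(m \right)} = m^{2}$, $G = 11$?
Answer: $-3 - 62 \sqrt{3} \approx -110.39$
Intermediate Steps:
$Q = 11$
$-3 + \sqrt{d{\left(-1 \right)} + Q} \left(-31\right) = -3 + \sqrt{\left(-1\right)^{2} + 11} \left(-31\right) = -3 + \sqrt{1 + 11} \left(-31\right) = -3 + \sqrt{12} \left(-31\right) = -3 + 2 \sqrt{3} \left(-31\right) = -3 - 62 \sqrt{3}$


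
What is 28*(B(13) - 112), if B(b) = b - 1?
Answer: -2800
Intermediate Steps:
B(b) = -1 + b
28*(B(13) - 112) = 28*((-1 + 13) - 112) = 28*(12 - 112) = 28*(-100) = -2800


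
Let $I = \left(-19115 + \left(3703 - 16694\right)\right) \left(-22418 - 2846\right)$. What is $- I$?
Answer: $-811125984$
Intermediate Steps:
$I = 811125984$ ($I = \left(-19115 - 12991\right) \left(-25264\right) = \left(-32106\right) \left(-25264\right) = 811125984$)
$- I = \left(-1\right) 811125984 = -811125984$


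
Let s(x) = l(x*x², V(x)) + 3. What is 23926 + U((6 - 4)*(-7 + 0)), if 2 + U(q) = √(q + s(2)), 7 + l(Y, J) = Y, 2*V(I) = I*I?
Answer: 23924 + I*√10 ≈ 23924.0 + 3.1623*I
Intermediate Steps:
V(I) = I²/2 (V(I) = (I*I)/2 = I²/2)
l(Y, J) = -7 + Y
s(x) = -4 + x³ (s(x) = (-7 + x*x²) + 3 = (-7 + x³) + 3 = -4 + x³)
U(q) = -2 + √(4 + q) (U(q) = -2 + √(q + (-4 + 2³)) = -2 + √(q + (-4 + 8)) = -2 + √(q + 4) = -2 + √(4 + q))
23926 + U((6 - 4)*(-7 + 0)) = 23926 + (-2 + √(4 + (6 - 4)*(-7 + 0))) = 23926 + (-2 + √(4 + 2*(-7))) = 23926 + (-2 + √(4 - 14)) = 23926 + (-2 + √(-10)) = 23926 + (-2 + I*√10) = 23924 + I*√10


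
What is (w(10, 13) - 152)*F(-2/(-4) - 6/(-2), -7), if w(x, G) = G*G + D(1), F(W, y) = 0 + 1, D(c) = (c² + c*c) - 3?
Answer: 16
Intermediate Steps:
D(c) = -3 + 2*c² (D(c) = (c² + c²) - 3 = 2*c² - 3 = -3 + 2*c²)
F(W, y) = 1
w(x, G) = -1 + G² (w(x, G) = G*G + (-3 + 2*1²) = G² + (-3 + 2*1) = G² + (-3 + 2) = G² - 1 = -1 + G²)
(w(10, 13) - 152)*F(-2/(-4) - 6/(-2), -7) = ((-1 + 13²) - 152)*1 = ((-1 + 169) - 152)*1 = (168 - 152)*1 = 16*1 = 16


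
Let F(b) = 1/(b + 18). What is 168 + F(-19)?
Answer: 167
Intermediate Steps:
F(b) = 1/(18 + b)
168 + F(-19) = 168 + 1/(18 - 19) = 168 + 1/(-1) = 168 - 1 = 167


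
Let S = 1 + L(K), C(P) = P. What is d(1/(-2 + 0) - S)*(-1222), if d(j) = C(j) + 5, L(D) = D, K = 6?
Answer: 3055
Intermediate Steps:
S = 7 (S = 1 + 6 = 7)
d(j) = 5 + j (d(j) = j + 5 = 5 + j)
d(1/(-2 + 0) - S)*(-1222) = (5 + (1/(-2 + 0) - 1*7))*(-1222) = (5 + (1/(-2) - 7))*(-1222) = (5 + (-½ - 7))*(-1222) = (5 - 15/2)*(-1222) = -5/2*(-1222) = 3055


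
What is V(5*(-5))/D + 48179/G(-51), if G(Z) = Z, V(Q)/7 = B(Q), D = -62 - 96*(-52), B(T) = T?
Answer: -2794487/2958 ≈ -944.72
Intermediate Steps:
D = 4930 (D = -62 + 4992 = 4930)
V(Q) = 7*Q
V(5*(-5))/D + 48179/G(-51) = (7*(5*(-5)))/4930 + 48179/(-51) = (7*(-25))*(1/4930) + 48179*(-1/51) = -175*1/4930 - 48179/51 = -35/986 - 48179/51 = -2794487/2958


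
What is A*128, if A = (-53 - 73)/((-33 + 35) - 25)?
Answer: 16128/23 ≈ 701.22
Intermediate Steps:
A = 126/23 (A = -126/(2 - 25) = -126/(-23) = -126*(-1/23) = 126/23 ≈ 5.4783)
A*128 = (126/23)*128 = 16128/23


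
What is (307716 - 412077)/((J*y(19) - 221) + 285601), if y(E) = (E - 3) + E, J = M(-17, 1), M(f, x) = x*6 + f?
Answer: -104361/284995 ≈ -0.36619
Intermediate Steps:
M(f, x) = f + 6*x (M(f, x) = 6*x + f = f + 6*x)
J = -11 (J = -17 + 6*1 = -17 + 6 = -11)
y(E) = -3 + 2*E (y(E) = (-3 + E) + E = -3 + 2*E)
(307716 - 412077)/((J*y(19) - 221) + 285601) = (307716 - 412077)/((-11*(-3 + 2*19) - 221) + 285601) = -104361/((-11*(-3 + 38) - 221) + 285601) = -104361/((-11*35 - 221) + 285601) = -104361/((-385 - 221) + 285601) = -104361/(-606 + 285601) = -104361/284995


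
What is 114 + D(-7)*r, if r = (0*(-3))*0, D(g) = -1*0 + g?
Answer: 114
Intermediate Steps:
D(g) = g (D(g) = 0 + g = g)
r = 0 (r = 0*0 = 0)
114 + D(-7)*r = 114 - 7*0 = 114 + 0 = 114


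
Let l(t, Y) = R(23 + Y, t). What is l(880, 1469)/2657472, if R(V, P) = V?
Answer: 373/664368 ≈ 0.00056144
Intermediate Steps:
l(t, Y) = 23 + Y
l(880, 1469)/2657472 = (23 + 1469)/2657472 = 1492*(1/2657472) = 373/664368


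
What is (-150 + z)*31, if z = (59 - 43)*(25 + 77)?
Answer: 45942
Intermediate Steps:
z = 1632 (z = 16*102 = 1632)
(-150 + z)*31 = (-150 + 1632)*31 = 1482*31 = 45942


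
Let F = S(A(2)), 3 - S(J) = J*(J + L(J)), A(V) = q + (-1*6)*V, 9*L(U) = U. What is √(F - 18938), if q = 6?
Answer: 5*I*√759 ≈ 137.75*I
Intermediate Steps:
L(U) = U/9
A(V) = 6 - 6*V (A(V) = 6 + (-1*6)*V = 6 - 6*V)
S(J) = 3 - 10*J²/9 (S(J) = 3 - J*(J + J/9) = 3 - J*10*J/9 = 3 - 10*J²/9)
F = -37 (F = 3 - 10*(6 - 6*2)²/9 = 3 - 10*(6 - 12)²/9 = 3 - 10/9*(-6)² = 3 - 10/9*36 = 3 - 40 = -37)
√(F - 18938) = √(-37 - 18938) = √(-18975) = 5*I*√759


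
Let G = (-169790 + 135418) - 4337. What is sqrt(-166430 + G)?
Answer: I*sqrt(205139) ≈ 452.92*I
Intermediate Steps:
G = -38709 (G = -34372 - 4337 = -38709)
sqrt(-166430 + G) = sqrt(-166430 - 38709) = sqrt(-205139) = I*sqrt(205139)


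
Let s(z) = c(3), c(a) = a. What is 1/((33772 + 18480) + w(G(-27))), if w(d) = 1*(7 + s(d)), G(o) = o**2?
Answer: 1/52262 ≈ 1.9134e-5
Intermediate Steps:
s(z) = 3
w(d) = 10 (w(d) = 1*(7 + 3) = 1*10 = 10)
1/((33772 + 18480) + w(G(-27))) = 1/((33772 + 18480) + 10) = 1/(52252 + 10) = 1/52262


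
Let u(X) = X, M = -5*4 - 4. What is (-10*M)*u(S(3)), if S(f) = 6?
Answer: 1440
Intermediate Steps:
M = -24 (M = -20 - 4 = -24)
(-10*M)*u(S(3)) = -10*(-24)*6 = 240*6 = 1440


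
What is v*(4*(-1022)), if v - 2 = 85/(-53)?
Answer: -85848/53 ≈ -1619.8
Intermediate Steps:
v = 21/53 (v = 2 + 85/(-53) = 2 + 85*(-1/53) = 2 - 85/53 = 21/53 ≈ 0.39623)
v*(4*(-1022)) = 21*(4*(-1022))/53 = (21/53)*(-4088) = -85848/53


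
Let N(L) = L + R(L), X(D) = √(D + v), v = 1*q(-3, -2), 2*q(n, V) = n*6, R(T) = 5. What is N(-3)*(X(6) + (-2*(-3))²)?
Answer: 72 + 2*I*√3 ≈ 72.0 + 3.4641*I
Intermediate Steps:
q(n, V) = 3*n (q(n, V) = (n*6)/2 = (6*n)/2 = 3*n)
v = -9 (v = 1*(3*(-3)) = 1*(-9) = -9)
X(D) = √(-9 + D) (X(D) = √(D - 9) = √(-9 + D))
N(L) = 5 + L (N(L) = L + 5 = 5 + L)
N(-3)*(X(6) + (-2*(-3))²) = (5 - 3)*(√(-9 + 6) + (-2*(-3))²) = 2*(√(-3) + 6²) = 2*(I*√3 + 36) = 2*(36 + I*√3) = 72 + 2*I*√3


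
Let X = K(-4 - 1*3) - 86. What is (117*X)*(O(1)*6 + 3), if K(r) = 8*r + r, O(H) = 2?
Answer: -261495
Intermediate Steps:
K(r) = 9*r
X = -149 (X = 9*(-4 - 1*3) - 86 = 9*(-4 - 3) - 86 = 9*(-7) - 86 = -63 - 86 = -149)
(117*X)*(O(1)*6 + 3) = (117*(-149))*(2*6 + 3) = -17433*(12 + 3) = -17433*15 = -261495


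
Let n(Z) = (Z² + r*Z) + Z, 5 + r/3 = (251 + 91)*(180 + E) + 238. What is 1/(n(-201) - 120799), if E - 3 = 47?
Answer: -1/47653078 ≈ -2.0985e-8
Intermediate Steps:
E = 50 (E = 3 + 47 = 50)
r = 236679 (r = -15 + 3*((251 + 91)*(180 + 50) + 238) = -15 + 3*(342*230 + 238) = -15 + 3*(78660 + 238) = -15 + 3*78898 = -15 + 236694 = 236679)
n(Z) = Z² + 236680*Z (n(Z) = (Z² + 236679*Z) + Z = Z² + 236680*Z)
1/(n(-201) - 120799) = 1/(-201*(236680 - 201) - 120799) = 1/(-201*236479 - 120799) = 1/(-47532279 - 120799) = 1/(-47653078) = -1/47653078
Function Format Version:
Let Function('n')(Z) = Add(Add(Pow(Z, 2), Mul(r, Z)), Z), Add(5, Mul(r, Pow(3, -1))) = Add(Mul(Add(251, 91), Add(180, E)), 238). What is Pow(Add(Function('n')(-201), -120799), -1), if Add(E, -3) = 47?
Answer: Rational(-1, 47653078) ≈ -2.0985e-8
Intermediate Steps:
E = 50 (E = Add(3, 47) = 50)
r = 236679 (r = Add(-15, Mul(3, Add(Mul(Add(251, 91), Add(180, 50)), 238))) = Add(-15, Mul(3, Add(Mul(342, 230), 238))) = Add(-15, Mul(3, Add(78660, 238))) = Add(-15, Mul(3, 78898)) = Add(-15, 236694) = 236679)
Function('n')(Z) = Add(Pow(Z, 2), Mul(236680, Z)) (Function('n')(Z) = Add(Add(Pow(Z, 2), Mul(236679, Z)), Z) = Add(Pow(Z, 2), Mul(236680, Z)))
Pow(Add(Function('n')(-201), -120799), -1) = Pow(Add(Mul(-201, Add(236680, -201)), -120799), -1) = Pow(Add(Mul(-201, 236479), -120799), -1) = Pow(Add(-47532279, -120799), -1) = Pow(-47653078, -1) = Rational(-1, 47653078)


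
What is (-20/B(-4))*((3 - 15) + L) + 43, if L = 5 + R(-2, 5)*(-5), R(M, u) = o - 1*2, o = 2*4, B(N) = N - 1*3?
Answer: -439/7 ≈ -62.714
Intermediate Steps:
B(N) = -3 + N (B(N) = N - 3 = -3 + N)
o = 8
R(M, u) = 6 (R(M, u) = 8 - 1*2 = 8 - 2 = 6)
L = -25 (L = 5 + 6*(-5) = 5 - 30 = -25)
(-20/B(-4))*((3 - 15) + L) + 43 = (-20/(-3 - 4))*((3 - 15) - 25) + 43 = (-20/(-7))*(-12 - 25) + 43 = -20*(-⅐)*(-37) + 43 = (20/7)*(-37) + 43 = -740/7 + 43 = -439/7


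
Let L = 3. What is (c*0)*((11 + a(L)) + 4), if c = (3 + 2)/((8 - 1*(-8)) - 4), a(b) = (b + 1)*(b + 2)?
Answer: 0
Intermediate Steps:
a(b) = (1 + b)*(2 + b)
c = 5/12 (c = 5/((8 + 8) - 4) = 5/(16 - 4) = 5/12 ≈ 0.41667)
(c*0)*((11 + a(L)) + 4) = ((5/12)*0)*((11 + (2 + 3**2 + 3*3)) + 4) = 0*((11 + (2 + 9 + 9)) + 4) = 0*((11 + 20) + 4) = 0*(31 + 4) = 0*35 = 0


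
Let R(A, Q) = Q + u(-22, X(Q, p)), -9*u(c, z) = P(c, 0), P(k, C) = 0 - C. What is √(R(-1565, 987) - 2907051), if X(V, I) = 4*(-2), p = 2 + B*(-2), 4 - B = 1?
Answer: 372*I*√21 ≈ 1704.7*I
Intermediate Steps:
B = 3 (B = 4 - 1*1 = 4 - 1 = 3)
p = -4 (p = 2 + 3*(-2) = 2 - 6 = -4)
X(V, I) = -8
P(k, C) = -C
u(c, z) = 0 (u(c, z) = -(-1)*0/9 = -⅑*0 = 0)
R(A, Q) = Q (R(A, Q) = Q + 0 = Q)
√(R(-1565, 987) - 2907051) = √(987 - 2907051) = √(-2906064) = 372*I*√21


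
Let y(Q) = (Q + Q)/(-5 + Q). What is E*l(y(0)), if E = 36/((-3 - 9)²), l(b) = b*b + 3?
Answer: ¾ ≈ 0.75000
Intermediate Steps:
y(Q) = 2*Q/(-5 + Q) (y(Q) = (2*Q)/(-5 + Q) = 2*Q/(-5 + Q))
l(b) = 3 + b² (l(b) = b² + 3 = 3 + b²)
E = ¼ (E = 36/((-12)²) = 36/144 = 36*(1/144) = ¼ ≈ 0.25000)
E*l(y(0)) = (3 + (2*0/(-5 + 0))²)/4 = (3 + (2*0/(-5))²)/4 = (3 + (2*0*(-⅕))²)/4 = (3 + 0²)/4 = (3 + 0)/4 = (¼)*3 = ¾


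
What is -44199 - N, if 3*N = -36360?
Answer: -32079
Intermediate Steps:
N = -12120 (N = (1/3)*(-36360) = -12120)
-44199 - N = -44199 - 1*(-12120) = -44199 + 12120 = -32079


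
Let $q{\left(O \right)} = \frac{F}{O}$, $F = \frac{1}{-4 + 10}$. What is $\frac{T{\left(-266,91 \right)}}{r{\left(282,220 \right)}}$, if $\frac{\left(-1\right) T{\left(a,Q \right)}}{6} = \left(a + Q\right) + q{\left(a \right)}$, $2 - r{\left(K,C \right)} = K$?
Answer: $- \frac{279301}{74480} \approx -3.75$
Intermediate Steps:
$r{\left(K,C \right)} = 2 - K$
$F = \frac{1}{6} \approx 0.16667$
$q{\left(O \right)} = \frac{1}{6 O}$
$T{\left(a,Q \right)} = - \frac{1}{a} - 6 Q - 6 a$ ($T{\left(a,Q \right)} = - 6 \left(\left(a + Q\right) + \frac{1}{6 a}\right) = - 6 \left(\left(Q + a\right) + \frac{1}{6 a}\right) = - 6 \left(Q + a + \frac{1}{6 a}\right) = - \frac{1}{a} - 6 Q - 6 a$)
$\frac{T{\left(-266,91 \right)}}{r{\left(282,220 \right)}} = \frac{\frac{1}{-266} \left(-1 + 6 \left(-266\right) \left(\left(-1\right) 91 - -266\right)\right)}{2 - 282} = \frac{\left(- \frac{1}{266}\right) \left(-1 + 6 \left(-266\right) \left(-91 + 266\right)\right)}{2 - 282} = \frac{\left(- \frac{1}{266}\right) \left(-1 + 6 \left(-266\right) 175\right)}{-280} = - \frac{-1 - 279300}{266} \left(- \frac{1}{280}\right) = \left(- \frac{1}{266}\right) \left(-279301\right) \left(- \frac{1}{280}\right) = \frac{279301}{266} \left(- \frac{1}{280}\right) = - \frac{279301}{74480}$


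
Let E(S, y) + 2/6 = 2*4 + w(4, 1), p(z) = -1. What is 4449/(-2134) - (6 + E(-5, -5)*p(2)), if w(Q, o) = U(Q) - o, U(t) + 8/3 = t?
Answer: -181/2134 ≈ -0.084817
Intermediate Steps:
U(t) = -8/3 + t
w(Q, o) = -8/3 + Q - o (w(Q, o) = (-8/3 + Q) - o = -8/3 + Q - o)
E(S, y) = 8 (E(S, y) = -⅓ + (2*4 + (-8/3 + 4 - 1*1)) = -⅓ + (8 + (-8/3 + 4 - 1)) = -⅓ + (8 + ⅓) = -⅓ + 25/3 = 8)
4449/(-2134) - (6 + E(-5, -5)*p(2)) = 4449/(-2134) - (6 + 8*(-1)) = 4449*(-1/2134) - (6 - 8) = -4449/2134 - 1*(-2) = -4449/2134 + 2 = -181/2134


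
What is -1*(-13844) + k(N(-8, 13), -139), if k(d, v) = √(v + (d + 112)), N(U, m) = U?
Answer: 13844 + I*√35 ≈ 13844.0 + 5.9161*I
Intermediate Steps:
k(d, v) = √(112 + d + v) (k(d, v) = √(v + (112 + d)) = √(112 + d + v))
-1*(-13844) + k(N(-8, 13), -139) = -1*(-13844) + √(112 - 8 - 139) = 13844 + √(-35) = 13844 + I*√35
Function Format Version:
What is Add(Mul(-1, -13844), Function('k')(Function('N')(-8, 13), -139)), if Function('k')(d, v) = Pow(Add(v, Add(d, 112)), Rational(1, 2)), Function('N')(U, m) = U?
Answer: Add(13844, Mul(I, Pow(35, Rational(1, 2)))) ≈ Add(13844., Mul(5.9161, I))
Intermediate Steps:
Function('k')(d, v) = Pow(Add(112, d, v), Rational(1, 2)) (Function('k')(d, v) = Pow(Add(v, Add(112, d)), Rational(1, 2)) = Pow(Add(112, d, v), Rational(1, 2)))
Add(Mul(-1, -13844), Function('k')(Function('N')(-8, 13), -139)) = Add(Mul(-1, -13844), Pow(Add(112, -8, -139), Rational(1, 2))) = Add(13844, Pow(-35, Rational(1, 2))) = Add(13844, Mul(I, Pow(35, Rational(1, 2))))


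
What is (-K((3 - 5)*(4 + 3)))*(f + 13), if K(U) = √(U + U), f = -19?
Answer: 12*I*√7 ≈ 31.749*I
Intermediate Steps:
K(U) = √2*√U (K(U) = √(2*U) = √2*√U)
(-K((3 - 5)*(4 + 3)))*(f + 13) = (-√2*√((3 - 5)*(4 + 3)))*(-19 + 13) = -√2*√(-2*7)*(-6) = -√2*√(-14)*(-6) = -√2*I*√14*(-6) = -2*I*√7*(-6) = 12*I*√7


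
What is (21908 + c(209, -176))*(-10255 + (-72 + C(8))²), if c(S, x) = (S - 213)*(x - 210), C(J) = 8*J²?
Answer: 4299806940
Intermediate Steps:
c(S, x) = (-213 + S)*(-210 + x)
(21908 + c(209, -176))*(-10255 + (-72 + C(8))²) = (21908 + (44730 - 213*(-176) - 210*209 + 209*(-176)))*(-10255 + (-72 + 8*8²)²) = (21908 + (44730 + 37488 - 43890 - 36784))*(-10255 + (-72 + 8*64)²) = (21908 + 1544)*(-10255 + (-72 + 512)²) = 23452*(-10255 + 440²) = 23452*(-10255 + 193600) = 23452*183345 = 4299806940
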